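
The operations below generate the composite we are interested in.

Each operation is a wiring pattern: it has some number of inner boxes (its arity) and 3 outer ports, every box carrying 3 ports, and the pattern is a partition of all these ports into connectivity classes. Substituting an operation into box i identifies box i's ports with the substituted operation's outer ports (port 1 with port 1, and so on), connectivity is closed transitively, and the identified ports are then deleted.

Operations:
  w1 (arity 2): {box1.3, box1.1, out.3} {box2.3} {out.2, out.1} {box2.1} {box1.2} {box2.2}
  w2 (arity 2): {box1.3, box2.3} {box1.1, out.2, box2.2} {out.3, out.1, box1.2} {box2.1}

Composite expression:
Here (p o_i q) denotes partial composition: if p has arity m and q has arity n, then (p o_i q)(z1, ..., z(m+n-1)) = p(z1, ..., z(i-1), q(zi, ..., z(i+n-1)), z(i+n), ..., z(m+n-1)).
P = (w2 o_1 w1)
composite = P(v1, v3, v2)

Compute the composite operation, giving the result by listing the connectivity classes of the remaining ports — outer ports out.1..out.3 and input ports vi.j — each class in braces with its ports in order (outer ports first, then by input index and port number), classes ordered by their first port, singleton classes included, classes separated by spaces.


{out.1, out.2, out.3, v2.2} {v1.1, v1.3, v2.3} {v1.2} {v2.1} {v3.1} {v3.2} {v3.3}

Connectivity passes through glued w2-boundaries; trace each wire chain.
after w1, the pattern on (v1, v3) reads {out.1, out.2} {out.3, v1.1, v1.3} {v1.2} {v3.1} {v3.2} {v3.3} (out.j = its outer ports)
after w2, the pattern on (v1, v3, v2) reads {out.1, out.2, out.3, v2.2} {v1.1, v1.3, v2.3} {v1.2} {v2.1} {v3.1} {v3.2} {v3.3} (out.j = its outer ports)


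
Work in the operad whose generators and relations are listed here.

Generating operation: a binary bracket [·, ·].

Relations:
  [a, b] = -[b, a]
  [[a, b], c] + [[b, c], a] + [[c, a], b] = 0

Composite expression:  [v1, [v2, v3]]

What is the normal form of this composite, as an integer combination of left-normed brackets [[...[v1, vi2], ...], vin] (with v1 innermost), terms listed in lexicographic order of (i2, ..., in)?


Left-normed coefficients sit on the v1-initial expansion words.
Composite bracket: [v1, [v2, v3]]
The bracket unfolds into 4 signed words via [a, b] = ab - ba (2^2 = 4).
Only words starting with v1 matter:
  v1v2v3 (sign +1) contributes +[[v1, v2], v3]
  v1v3v2 (sign -1) contributes -[[v1, v3], v2]

[[v1, v2], v3] - [[v1, v3], v2]


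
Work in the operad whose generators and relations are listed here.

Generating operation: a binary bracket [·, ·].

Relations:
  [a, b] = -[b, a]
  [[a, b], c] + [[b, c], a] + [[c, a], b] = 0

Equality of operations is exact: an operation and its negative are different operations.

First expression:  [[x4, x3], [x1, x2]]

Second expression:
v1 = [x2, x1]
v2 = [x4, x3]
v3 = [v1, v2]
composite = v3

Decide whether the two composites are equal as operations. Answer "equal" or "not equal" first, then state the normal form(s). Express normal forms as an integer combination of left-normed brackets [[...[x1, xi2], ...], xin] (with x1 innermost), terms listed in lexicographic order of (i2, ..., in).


equal; both compose to [[[x1, x2], x3], x4] - [[[x1, x2], x4], x3]

Normal form of the first expression: [[[x1, x2], x3], x4] - [[[x1, x2], x4], x3]
Normal form of the second expression: [[[x1, x2], x3], x4] - [[[x1, x2], x4], x3]
The normal forms match — equal.


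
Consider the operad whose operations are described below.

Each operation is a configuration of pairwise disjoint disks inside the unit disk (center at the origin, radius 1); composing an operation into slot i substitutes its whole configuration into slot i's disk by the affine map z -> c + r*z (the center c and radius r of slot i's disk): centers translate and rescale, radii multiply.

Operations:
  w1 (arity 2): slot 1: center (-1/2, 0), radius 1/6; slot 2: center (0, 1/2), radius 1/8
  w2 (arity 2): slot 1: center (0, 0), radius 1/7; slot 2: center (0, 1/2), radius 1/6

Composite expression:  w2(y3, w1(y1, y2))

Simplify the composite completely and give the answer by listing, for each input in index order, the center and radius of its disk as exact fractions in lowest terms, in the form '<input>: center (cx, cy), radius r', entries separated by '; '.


y1: center (-1/12, 1/2), radius 1/36; y2: center (0, 7/12), radius 1/48; y3: center (0, 0), radius 1/7

Nesting under w2 composes maps z -> c + r*z down each y-path.
y3 passes through 1 substitution, ending at center (0, 0), radius 1/7
y1 passes through 2 substitutions, ending at center (-1/12, 1/2), radius 1/36
y2 passes through 2 substitutions, ending at center (0, 7/12), radius 1/48


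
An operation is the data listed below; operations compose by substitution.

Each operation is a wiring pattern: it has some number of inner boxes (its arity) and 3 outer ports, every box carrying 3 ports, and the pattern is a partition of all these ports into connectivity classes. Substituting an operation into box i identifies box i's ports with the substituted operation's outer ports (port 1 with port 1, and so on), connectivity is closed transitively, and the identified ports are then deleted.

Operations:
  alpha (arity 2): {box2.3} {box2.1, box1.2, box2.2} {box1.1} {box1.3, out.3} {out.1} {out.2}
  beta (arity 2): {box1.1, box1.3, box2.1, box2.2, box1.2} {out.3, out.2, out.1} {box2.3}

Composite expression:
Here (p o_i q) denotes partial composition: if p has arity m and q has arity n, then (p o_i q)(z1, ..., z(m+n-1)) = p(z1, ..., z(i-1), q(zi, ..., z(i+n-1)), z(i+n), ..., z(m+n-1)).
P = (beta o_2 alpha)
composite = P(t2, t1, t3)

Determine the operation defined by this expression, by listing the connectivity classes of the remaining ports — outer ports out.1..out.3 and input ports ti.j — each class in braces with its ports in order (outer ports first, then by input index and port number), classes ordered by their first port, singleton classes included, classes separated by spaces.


{out.1, out.2, out.3} {t1.1} {t1.2, t3.1, t3.2} {t1.3} {t2.1, t2.2, t2.3} {t3.3}

Treat the ports identified at beta as solder joints: merge, then drop.
stage alpha: inputs (t1, t3), connectivity {out.1} {out.2} {out.3, t1.3} {t1.1} {t1.2, t3.1, t3.2} {t3.3}, out.j its boundary
stage beta: inputs (t2, t1, t3), connectivity {out.1, out.2, out.3} {t1.1} {t1.2, t3.1, t3.2} {t1.3} {t2.1, t2.2, t2.3} {t3.3}, out.j its boundary


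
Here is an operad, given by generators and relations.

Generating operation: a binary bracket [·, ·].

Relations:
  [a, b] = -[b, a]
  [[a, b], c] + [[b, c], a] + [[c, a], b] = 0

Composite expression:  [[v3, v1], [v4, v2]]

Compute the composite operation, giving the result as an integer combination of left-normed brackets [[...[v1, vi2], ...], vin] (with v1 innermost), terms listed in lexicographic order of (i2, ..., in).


Skip Jacobi rewriting: expand, keep v1-initial words, read off terms.
Composite bracket: [[v3, v1], [v4, v2]]
Full expansion: 8 signed words from ab - ba (2^3 = 8).
Only words starting with v1 matter:
  sign of v1v3v2v4 is +1, so it contributes +[[[v1, v3], v2], v4]
  sign of v1v3v4v2 is -1, so it contributes -[[[v1, v3], v4], v2]

[[[v1, v3], v2], v4] - [[[v1, v3], v4], v2]


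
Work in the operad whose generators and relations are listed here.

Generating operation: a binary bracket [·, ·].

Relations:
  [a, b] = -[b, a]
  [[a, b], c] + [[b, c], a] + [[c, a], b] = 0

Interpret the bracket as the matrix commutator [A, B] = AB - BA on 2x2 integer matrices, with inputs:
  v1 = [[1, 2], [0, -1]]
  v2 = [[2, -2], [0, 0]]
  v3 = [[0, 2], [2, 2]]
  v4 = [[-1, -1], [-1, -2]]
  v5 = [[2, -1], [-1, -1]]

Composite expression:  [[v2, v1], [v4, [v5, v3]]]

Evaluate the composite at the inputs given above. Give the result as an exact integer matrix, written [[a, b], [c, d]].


[[32, -128], [0, -32]]

[v2, v1] = [[0, 8], [0, 0]]
[v5, v3] = [[0, 4], [-4, 0]]
[v4, [v5, v3]] = [[8, 4], [4, -8]]
[[v2, v1], [v4, [v5, v3]]] = [[32, -128], [0, -32]]


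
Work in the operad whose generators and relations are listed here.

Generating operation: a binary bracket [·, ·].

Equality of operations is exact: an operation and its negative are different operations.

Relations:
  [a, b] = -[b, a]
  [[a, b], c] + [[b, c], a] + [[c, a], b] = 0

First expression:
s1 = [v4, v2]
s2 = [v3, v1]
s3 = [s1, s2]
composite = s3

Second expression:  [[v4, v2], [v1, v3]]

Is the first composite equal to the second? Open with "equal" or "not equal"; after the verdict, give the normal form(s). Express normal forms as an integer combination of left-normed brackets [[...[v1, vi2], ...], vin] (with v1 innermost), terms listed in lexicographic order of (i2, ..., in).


The first expression reduces to -[[[v1, v3], v2], v4] + [[[v1, v3], v4], v2]
The second expression reduces to [[[v1, v3], v2], v4] - [[[v1, v3], v4], v2]
The normal forms differ: not equal.

not equal: they reduce to -[[[v1, v3], v2], v4] + [[[v1, v3], v4], v2] and [[[v1, v3], v2], v4] - [[[v1, v3], v4], v2]


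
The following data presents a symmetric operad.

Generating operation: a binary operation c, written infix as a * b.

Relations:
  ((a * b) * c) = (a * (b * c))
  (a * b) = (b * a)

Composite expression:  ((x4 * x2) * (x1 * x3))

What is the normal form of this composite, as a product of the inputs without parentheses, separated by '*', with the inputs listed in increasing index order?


x1 * x2 * x3 * x4

With c associative and commutative, the x-input set is all that matters.
(x4 * x2) unparenthesizes to x4 * x2
(x1 * x3) unparenthesizes to x1 * x3
((x4 * x2) * (x1 * x3)) unparenthesizes to x4 * x2 * x1 * x3
sorting the factors by input index: x1 * x2 * x3 * x4


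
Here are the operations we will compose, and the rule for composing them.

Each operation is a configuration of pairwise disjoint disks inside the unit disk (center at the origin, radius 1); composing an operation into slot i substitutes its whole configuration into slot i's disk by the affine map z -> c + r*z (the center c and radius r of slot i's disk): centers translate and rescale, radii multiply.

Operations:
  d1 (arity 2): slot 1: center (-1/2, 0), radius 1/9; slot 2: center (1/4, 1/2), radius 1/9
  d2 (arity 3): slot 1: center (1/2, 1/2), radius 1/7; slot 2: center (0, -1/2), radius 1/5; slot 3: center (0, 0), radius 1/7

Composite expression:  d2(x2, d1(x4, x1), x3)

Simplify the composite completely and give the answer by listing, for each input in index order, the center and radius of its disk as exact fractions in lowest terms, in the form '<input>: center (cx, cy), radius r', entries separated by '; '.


Nesting under d2 composes maps z -> c + r*z down each x-path.
x2: after 1 affine step, its disk has center (1/2, 1/2), radius 1/7
x4: after 2 affine steps, its disk has center (-1/10, -1/2), radius 1/45
x1: after 2 affine steps, its disk has center (1/20, -2/5), radius 1/45
x3: after 1 affine step, its disk has center (0, 0), radius 1/7

x1: center (1/20, -2/5), radius 1/45; x2: center (1/2, 1/2), radius 1/7; x3: center (0, 0), radius 1/7; x4: center (-1/10, -1/2), radius 1/45


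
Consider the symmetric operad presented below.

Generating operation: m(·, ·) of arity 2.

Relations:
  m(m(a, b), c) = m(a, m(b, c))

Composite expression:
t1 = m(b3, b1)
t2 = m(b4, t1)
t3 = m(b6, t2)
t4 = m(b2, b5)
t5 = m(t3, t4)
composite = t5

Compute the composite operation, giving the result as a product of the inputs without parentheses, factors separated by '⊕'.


Key point: m is associative — brackets drop, the b-order remains.
m(b3, b1) collapses to b3 ⊕ b1
m(b4, m(b3, b1)) collapses to b4 ⊕ b3 ⊕ b1
m(b6, m(b4, m(b3, b1))) collapses to b6 ⊕ b4 ⊕ b3 ⊕ b1
m(b2, b5) collapses to b2 ⊕ b5
m(m(b6, m(b4, m(b3, b1))), m(b2, b5)) collapses to b6 ⊕ b4 ⊕ b3 ⊕ b1 ⊕ b2 ⊕ b5

b6 ⊕ b4 ⊕ b3 ⊕ b1 ⊕ b2 ⊕ b5


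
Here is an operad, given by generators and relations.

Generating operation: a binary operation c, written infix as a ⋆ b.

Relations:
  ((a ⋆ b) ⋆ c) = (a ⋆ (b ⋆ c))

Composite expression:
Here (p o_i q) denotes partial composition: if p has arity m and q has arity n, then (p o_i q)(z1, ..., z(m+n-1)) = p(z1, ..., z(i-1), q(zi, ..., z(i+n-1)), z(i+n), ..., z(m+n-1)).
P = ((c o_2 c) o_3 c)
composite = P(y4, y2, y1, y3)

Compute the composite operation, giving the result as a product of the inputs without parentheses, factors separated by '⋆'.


All parenthesizations of c agree; list the y-inputs left to right.
(y1 ⋆ y3) unparenthesizes to y1 ⋆ y3
(y2 ⋆ (y1 ⋆ y3)) unparenthesizes to y2 ⋆ y1 ⋆ y3
(y4 ⋆ (y2 ⋆ (y1 ⋆ y3))) unparenthesizes to y4 ⋆ y2 ⋆ y1 ⋆ y3

y4 ⋆ y2 ⋆ y1 ⋆ y3


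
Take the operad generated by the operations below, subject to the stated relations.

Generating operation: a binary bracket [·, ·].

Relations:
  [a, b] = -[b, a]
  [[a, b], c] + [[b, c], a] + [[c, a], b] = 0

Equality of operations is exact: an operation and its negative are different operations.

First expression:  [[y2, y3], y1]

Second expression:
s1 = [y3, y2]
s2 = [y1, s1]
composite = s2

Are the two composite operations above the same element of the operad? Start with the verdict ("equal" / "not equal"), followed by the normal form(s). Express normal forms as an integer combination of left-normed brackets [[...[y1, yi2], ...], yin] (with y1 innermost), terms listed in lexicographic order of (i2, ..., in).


Normal form of the first expression: -[[y1, y2], y3] + [[y1, y3], y2]
Normal form of the second expression: -[[y1, y2], y3] + [[y1, y3], y2]
Identical normal forms: equal.

equal; both compose to -[[y1, y2], y3] + [[y1, y3], y2]


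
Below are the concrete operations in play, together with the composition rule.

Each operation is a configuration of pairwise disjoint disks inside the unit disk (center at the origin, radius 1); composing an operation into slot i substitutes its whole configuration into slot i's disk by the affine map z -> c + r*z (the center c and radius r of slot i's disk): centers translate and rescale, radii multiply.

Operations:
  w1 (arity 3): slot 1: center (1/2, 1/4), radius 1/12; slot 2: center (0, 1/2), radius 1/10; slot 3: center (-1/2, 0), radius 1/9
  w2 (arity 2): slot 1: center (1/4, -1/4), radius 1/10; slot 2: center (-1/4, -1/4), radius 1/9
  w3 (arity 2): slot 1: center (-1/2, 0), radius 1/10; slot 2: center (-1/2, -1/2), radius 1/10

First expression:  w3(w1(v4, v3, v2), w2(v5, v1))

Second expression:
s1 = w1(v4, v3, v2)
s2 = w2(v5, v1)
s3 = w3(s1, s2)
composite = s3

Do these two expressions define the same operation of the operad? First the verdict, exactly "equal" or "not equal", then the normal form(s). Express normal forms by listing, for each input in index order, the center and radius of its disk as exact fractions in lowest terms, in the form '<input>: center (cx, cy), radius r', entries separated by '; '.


equal: each reduces to v1: center (-21/40, -21/40), radius 1/90; v2: center (-11/20, 0), radius 1/90; v3: center (-1/2, 1/20), radius 1/100; v4: center (-9/20, 1/40), radius 1/120; v5: center (-19/40, -21/40), radius 1/100

Reducing the first expression gives v1: center (-21/40, -21/40), radius 1/90; v2: center (-11/20, 0), radius 1/90; v3: center (-1/2, 1/20), radius 1/100; v4: center (-9/20, 1/40), radius 1/120; v5: center (-19/40, -21/40), radius 1/100
Reducing the second expression gives v1: center (-21/40, -21/40), radius 1/90; v2: center (-11/20, 0), radius 1/90; v3: center (-1/2, 1/20), radius 1/100; v4: center (-9/20, 1/40), radius 1/120; v5: center (-19/40, -21/40), radius 1/100
Both agree, so they are equal.


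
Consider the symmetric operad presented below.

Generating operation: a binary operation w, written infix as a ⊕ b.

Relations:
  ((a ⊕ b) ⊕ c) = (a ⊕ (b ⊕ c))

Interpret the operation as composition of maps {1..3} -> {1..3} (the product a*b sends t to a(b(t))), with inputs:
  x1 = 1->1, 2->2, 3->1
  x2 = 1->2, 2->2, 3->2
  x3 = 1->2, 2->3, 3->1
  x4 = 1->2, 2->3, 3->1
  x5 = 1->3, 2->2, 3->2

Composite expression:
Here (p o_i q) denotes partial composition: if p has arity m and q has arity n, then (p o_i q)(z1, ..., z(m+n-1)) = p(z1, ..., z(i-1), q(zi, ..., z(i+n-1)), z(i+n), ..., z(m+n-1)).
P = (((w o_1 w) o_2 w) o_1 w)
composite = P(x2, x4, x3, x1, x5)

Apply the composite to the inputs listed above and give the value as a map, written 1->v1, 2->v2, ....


1->2, 2->2, 3->2

(x2 ⊕ x4) = 1->2, 2->2, 3->2
(x3 ⊕ x1) = 1->2, 2->3, 3->2
((x2 ⊕ x4) ⊕ (x3 ⊕ x1)) = 1->2, 2->2, 3->2
(((x2 ⊕ x4) ⊕ (x3 ⊕ x1)) ⊕ x5) = 1->2, 2->2, 3->2


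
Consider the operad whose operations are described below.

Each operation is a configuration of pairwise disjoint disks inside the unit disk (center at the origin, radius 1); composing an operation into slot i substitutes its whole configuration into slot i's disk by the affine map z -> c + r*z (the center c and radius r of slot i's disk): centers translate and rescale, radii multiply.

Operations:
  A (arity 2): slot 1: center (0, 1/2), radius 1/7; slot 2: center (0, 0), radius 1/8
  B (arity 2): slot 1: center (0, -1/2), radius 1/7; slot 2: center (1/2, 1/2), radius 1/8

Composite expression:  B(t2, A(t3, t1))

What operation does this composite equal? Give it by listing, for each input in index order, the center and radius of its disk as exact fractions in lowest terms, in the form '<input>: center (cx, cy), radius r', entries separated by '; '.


Follow each t-input down from B: c' goes to c + r*c', radius to r*r'.
input t2: composing its 1 substitution step yields center (0, -1/2), radius 1/7
input t3: composing its 2 substitution steps yields center (1/2, 9/16), radius 1/56
input t1: composing its 2 substitution steps yields center (1/2, 1/2), radius 1/64

t1: center (1/2, 1/2), radius 1/64; t2: center (0, -1/2), radius 1/7; t3: center (1/2, 9/16), radius 1/56


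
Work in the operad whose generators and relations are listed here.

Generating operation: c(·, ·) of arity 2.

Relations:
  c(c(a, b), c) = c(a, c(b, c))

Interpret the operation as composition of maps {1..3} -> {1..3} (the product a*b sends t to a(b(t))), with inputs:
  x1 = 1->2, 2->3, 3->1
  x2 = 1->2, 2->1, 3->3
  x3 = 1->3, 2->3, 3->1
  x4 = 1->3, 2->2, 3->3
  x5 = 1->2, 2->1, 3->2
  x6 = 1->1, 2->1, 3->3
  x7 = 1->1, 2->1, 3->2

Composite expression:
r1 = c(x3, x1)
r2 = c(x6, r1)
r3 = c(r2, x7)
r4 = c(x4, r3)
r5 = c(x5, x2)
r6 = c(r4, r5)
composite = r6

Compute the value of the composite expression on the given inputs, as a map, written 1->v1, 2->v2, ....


1->3, 2->3, 3->3

c(x3, x1) = 1->3, 2->1, 3->3
c(x6, c(x3, x1)) = 1->3, 2->1, 3->3
c(c(x6, c(x3, x1)), x7) = 1->3, 2->3, 3->1
c(x4, c(c(x6, c(x3, x1)), x7)) = 1->3, 2->3, 3->3
c(x5, x2) = 1->1, 2->2, 3->2
c(c(x4, c(c(x6, c(x3, x1)), x7)), c(x5, x2)) = 1->3, 2->3, 3->3


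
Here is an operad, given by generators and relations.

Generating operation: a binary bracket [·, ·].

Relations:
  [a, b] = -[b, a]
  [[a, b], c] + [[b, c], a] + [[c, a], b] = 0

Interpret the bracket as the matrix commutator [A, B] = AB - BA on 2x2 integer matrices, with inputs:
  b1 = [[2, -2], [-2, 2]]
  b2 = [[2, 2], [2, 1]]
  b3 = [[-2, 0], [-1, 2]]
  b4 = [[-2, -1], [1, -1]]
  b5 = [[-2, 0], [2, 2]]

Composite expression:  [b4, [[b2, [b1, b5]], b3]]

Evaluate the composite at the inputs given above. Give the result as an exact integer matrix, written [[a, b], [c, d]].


[[-192, -48], [144, 192]]

[b1, b5] = [[-4, -8], [8, 4]]
[b2, [b1, b5]] = [[32, 8], [-24, -32]]
[[b2, [b1, b5]], b3] = [[-8, 32], [160, 8]]
[b4, [[b2, [b1, b5]], b3]] = [[-192, -48], [144, 192]]


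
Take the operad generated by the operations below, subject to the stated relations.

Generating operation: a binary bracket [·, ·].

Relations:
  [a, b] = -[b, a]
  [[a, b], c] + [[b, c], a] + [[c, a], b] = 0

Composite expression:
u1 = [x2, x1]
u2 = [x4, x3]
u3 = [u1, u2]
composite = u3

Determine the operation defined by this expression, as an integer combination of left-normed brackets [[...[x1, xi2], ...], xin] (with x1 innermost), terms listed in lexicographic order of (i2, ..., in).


[[[x1, x2], x3], x4] - [[[x1, x2], x4], x3]


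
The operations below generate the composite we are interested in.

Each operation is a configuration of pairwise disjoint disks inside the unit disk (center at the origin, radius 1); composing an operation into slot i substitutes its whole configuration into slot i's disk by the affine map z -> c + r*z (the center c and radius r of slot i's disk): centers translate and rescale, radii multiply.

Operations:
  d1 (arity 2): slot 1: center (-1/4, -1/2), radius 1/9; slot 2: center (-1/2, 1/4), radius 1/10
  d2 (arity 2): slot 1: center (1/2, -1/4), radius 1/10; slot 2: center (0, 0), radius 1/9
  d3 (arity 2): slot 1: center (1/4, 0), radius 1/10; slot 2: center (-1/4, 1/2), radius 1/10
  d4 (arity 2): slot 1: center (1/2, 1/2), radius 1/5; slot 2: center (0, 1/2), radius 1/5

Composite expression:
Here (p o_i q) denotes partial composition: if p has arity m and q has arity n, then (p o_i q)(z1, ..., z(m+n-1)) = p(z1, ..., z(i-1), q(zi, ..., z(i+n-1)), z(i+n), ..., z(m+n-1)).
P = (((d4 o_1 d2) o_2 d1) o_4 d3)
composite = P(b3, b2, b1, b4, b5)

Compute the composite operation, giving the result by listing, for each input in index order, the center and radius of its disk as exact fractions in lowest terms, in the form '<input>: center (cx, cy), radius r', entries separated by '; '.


b1: center (22/45, 91/180), radius 1/450; b2: center (89/180, 22/45), radius 1/405; b3: center (3/5, 9/20), radius 1/50; b4: center (1/20, 1/2), radius 1/50; b5: center (-1/20, 3/5), radius 1/50

Nesting under d4 composes maps z -> c + r*z down each b-path.
for b3, the 2-step affine chain lands on center (3/5, 9/20), radius 1/50
for b2, the 3-step affine chain lands on center (89/180, 22/45), radius 1/405
for b1, the 3-step affine chain lands on center (22/45, 91/180), radius 1/450
for b4, the 2-step affine chain lands on center (1/20, 1/2), radius 1/50
for b5, the 2-step affine chain lands on center (-1/20, 3/5), radius 1/50


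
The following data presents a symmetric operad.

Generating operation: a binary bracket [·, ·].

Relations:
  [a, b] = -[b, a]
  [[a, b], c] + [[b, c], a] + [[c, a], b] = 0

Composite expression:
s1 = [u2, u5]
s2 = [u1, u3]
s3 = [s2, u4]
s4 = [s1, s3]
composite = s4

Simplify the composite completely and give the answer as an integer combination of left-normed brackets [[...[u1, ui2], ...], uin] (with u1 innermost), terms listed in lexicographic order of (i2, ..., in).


A multilinear Lie element is pinned by u1-initial words (u1 innermost).
Composite bracket: [[u2, u5], [[u1, u3], u4]]
Full expansion: 16 signed words from ab - ba (2^4 = 16).
Keep just the words that open with u1:
  u1u3u4u2u5 (sign -1) contributes -[[[[u1, u3], u4], u2], u5]
  u1u3u4u5u2 (sign +1) contributes +[[[[u1, u3], u4], u5], u2]

-[[[[u1, u3], u4], u2], u5] + [[[[u1, u3], u4], u5], u2]


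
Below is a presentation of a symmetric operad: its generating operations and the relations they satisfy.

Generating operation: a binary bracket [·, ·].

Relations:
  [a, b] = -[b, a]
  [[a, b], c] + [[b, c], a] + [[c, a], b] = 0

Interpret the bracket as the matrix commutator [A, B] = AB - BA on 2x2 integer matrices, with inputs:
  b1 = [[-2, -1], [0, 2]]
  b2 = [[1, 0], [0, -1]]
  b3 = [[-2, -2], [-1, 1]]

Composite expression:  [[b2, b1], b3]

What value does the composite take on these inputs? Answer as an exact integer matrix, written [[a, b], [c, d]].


[b2, b1] = [[0, -2], [0, 0]]
[[b2, b1], b3] = [[2, -6], [0, -2]]

[[2, -6], [0, -2]]


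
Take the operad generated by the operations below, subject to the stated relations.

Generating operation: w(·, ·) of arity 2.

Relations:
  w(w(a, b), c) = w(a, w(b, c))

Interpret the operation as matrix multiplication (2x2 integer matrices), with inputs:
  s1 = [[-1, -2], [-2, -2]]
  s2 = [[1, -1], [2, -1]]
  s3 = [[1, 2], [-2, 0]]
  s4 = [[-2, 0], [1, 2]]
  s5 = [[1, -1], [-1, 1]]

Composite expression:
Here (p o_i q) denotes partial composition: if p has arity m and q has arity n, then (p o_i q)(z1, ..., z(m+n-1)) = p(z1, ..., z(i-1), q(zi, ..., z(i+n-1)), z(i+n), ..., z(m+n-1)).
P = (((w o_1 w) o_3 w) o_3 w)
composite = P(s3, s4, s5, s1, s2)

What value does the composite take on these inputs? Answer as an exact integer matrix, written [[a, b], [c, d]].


[[-4, 4], [4, -4]]

w(s3, s4) = [[0, 4], [4, 0]]
w(s5, s1) = [[1, 0], [-1, 0]]
w(w(s5, s1), s2) = [[1, -1], [-1, 1]]
w(w(s3, s4), w(w(s5, s1), s2)) = [[-4, 4], [4, -4]]


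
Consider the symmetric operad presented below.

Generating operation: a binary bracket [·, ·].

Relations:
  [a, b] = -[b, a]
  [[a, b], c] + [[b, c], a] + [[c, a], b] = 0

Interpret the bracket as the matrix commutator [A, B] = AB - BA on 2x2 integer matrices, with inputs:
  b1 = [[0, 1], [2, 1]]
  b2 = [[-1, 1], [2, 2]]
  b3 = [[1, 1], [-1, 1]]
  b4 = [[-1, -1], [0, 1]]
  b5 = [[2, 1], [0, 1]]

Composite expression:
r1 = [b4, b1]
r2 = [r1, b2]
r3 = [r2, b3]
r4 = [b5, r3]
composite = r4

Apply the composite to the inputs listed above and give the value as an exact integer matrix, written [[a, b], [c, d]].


[[-20, -54], [20, 20]]


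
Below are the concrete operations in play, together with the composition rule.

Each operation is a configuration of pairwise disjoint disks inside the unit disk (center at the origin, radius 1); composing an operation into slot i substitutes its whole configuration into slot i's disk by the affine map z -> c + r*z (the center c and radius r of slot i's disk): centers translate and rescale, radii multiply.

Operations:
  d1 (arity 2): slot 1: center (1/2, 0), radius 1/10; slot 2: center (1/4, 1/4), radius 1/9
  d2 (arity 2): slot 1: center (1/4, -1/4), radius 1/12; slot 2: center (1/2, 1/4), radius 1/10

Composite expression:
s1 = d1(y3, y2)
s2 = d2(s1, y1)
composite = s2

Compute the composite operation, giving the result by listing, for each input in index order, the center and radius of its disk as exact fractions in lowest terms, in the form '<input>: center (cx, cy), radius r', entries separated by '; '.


Nesting under d2 composes maps z -> c + r*z down each y-path.
input y3: applying the 2 nested substitutions gives center (7/24, -1/4), radius 1/120
input y2: applying the 2 nested substitutions gives center (13/48, -11/48), radius 1/108
input y1: applying the 1 nested substitution gives center (1/2, 1/4), radius 1/10

y1: center (1/2, 1/4), radius 1/10; y2: center (13/48, -11/48), radius 1/108; y3: center (7/24, -1/4), radius 1/120


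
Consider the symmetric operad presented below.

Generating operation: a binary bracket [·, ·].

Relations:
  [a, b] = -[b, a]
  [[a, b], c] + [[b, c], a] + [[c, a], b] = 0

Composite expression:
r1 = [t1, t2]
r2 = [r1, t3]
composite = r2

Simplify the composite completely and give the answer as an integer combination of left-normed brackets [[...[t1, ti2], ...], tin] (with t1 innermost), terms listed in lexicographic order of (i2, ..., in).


Skip Jacobi rewriting: expand, keep t1-initial words, read off terms.
Composite bracket: [[t1, t2], t3]
The bracket unfolds into 4 signed words via [a, b] = ab - ba (2^2 = 4).
Words beginning with t1 determine it all:
  the word t1t2t3 carries sign +1 and contributes +[[t1, t2], t3]

[[t1, t2], t3]


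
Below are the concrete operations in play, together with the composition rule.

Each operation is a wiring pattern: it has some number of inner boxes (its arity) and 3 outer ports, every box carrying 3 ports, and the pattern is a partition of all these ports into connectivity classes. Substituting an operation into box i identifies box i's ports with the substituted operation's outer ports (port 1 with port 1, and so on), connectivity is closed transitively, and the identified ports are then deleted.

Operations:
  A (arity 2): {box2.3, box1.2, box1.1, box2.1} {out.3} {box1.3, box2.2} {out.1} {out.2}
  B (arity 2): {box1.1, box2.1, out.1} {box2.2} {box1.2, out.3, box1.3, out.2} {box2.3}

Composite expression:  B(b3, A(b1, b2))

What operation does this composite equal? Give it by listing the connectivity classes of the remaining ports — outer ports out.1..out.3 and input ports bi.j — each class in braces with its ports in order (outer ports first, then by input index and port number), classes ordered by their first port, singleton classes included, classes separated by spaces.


{out.1, b3.1} {out.2, out.3, b3.2, b3.3} {b1.1, b1.2, b2.1, b2.3} {b1.3, b2.2}

After gluing at B, chains via deleted ports link the b-ports.
after A, the pattern on (b1, b2) reads {out.1} {out.2} {out.3} {b1.1, b1.2, b2.1, b2.3} {b1.3, b2.2} (out.j = its outer ports)
after B, the pattern on (b3, b1, b2) reads {out.1, b3.1} {out.2, out.3, b3.2, b3.3} {b1.1, b1.2, b2.1, b2.3} {b1.3, b2.2} (out.j = its outer ports)


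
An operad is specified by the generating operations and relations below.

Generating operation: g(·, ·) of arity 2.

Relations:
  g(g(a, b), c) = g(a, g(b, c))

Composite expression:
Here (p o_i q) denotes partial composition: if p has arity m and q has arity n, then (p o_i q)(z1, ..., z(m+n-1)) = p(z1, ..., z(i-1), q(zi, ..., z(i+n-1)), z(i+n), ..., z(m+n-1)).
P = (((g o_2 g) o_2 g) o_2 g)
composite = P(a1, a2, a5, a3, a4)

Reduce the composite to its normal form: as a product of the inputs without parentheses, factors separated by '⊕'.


a1 ⊕ a2 ⊕ a5 ⊕ a3 ⊕ a4

All parenthesizations of g agree; list the a-inputs left to right.
g(a2, a5) linearizes to a2 ⊕ a5
g(g(a2, a5), a3) linearizes to a2 ⊕ a5 ⊕ a3
g(g(g(a2, a5), a3), a4) linearizes to a2 ⊕ a5 ⊕ a3 ⊕ a4
g(a1, g(g(g(a2, a5), a3), a4)) linearizes to a1 ⊕ a2 ⊕ a5 ⊕ a3 ⊕ a4


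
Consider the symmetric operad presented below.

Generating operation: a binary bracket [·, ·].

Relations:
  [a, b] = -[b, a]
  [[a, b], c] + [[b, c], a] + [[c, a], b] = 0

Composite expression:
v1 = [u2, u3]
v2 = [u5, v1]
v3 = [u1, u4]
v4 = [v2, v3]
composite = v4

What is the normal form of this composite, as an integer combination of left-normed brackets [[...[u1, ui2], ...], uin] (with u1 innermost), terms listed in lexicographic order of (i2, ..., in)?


[[[[u1, u4], u2], u3], u5] - [[[[u1, u4], u3], u2], u5] - [[[[u1, u4], u5], u2], u3] + [[[[u1, u4], u5], u3], u2]

Expand each bracket as ab - ba; the u1-initial words give the coefficients.
Composite bracket: [[u5, [u2, u3]], [u1, u4]]
Full expansion: 16 signed words from ab - ba (2^4 = 16).
Keep just the words that open with u1:
  from u1u4u2u3u5, sign +1: term +[[[[u1, u4], u2], u3], u5]
  from u1u4u3u2u5, sign -1: term -[[[[u1, u4], u3], u2], u5]
  from u1u4u5u2u3, sign -1: term -[[[[u1, u4], u5], u2], u3]
  from u1u4u5u3u2, sign +1: term +[[[[u1, u4], u5], u3], u2]


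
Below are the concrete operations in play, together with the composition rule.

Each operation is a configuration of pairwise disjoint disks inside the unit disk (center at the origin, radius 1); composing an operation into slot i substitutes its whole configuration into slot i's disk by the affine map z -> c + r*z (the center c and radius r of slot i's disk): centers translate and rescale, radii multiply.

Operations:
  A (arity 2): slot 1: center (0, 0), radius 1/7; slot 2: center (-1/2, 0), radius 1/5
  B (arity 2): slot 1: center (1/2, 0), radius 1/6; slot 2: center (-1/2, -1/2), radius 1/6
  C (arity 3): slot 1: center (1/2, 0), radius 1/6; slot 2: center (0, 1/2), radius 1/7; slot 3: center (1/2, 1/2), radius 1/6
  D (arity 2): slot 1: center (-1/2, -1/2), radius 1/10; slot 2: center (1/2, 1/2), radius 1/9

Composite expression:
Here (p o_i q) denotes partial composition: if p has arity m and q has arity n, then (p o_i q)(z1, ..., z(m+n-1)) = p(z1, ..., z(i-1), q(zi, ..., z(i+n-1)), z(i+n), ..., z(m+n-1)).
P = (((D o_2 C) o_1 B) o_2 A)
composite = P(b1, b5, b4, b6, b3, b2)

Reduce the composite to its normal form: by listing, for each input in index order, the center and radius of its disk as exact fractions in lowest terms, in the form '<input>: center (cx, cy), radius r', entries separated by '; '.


b1: center (-9/20, -1/2), radius 1/60; b2: center (5/9, 5/9), radius 1/54; b3: center (1/2, 5/9), radius 1/63; b4: center (-67/120, -11/20), radius 1/300; b5: center (-11/20, -11/20), radius 1/420; b6: center (5/9, 1/2), radius 1/54


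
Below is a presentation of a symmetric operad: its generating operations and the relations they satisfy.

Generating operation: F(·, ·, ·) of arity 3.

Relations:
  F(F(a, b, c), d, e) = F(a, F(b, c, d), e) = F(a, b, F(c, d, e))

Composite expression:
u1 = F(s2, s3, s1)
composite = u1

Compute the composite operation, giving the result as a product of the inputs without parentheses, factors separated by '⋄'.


s2 ⋄ s3 ⋄ s1

Every regrouping of F is equal, so read the s-inputs in written order.
F(s2, s3, s1) reduces to s2 ⋄ s3 ⋄ s1


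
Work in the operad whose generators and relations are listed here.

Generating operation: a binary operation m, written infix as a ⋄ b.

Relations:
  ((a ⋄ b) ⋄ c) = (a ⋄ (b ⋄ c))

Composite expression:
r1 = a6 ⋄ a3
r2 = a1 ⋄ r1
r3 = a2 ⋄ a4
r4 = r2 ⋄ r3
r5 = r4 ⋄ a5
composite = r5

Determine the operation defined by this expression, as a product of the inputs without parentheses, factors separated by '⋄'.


Under associativity of m, the answer is the a's in reading order.
(a6 ⋄ a3) reduces to a6 ⋄ a3
(a1 ⋄ (a6 ⋄ a3)) reduces to a1 ⋄ a6 ⋄ a3
(a2 ⋄ a4) reduces to a2 ⋄ a4
((a1 ⋄ (a6 ⋄ a3)) ⋄ (a2 ⋄ a4)) reduces to a1 ⋄ a6 ⋄ a3 ⋄ a2 ⋄ a4
(((a1 ⋄ (a6 ⋄ a3)) ⋄ (a2 ⋄ a4)) ⋄ a5) reduces to a1 ⋄ a6 ⋄ a3 ⋄ a2 ⋄ a4 ⋄ a5

a1 ⋄ a6 ⋄ a3 ⋄ a2 ⋄ a4 ⋄ a5


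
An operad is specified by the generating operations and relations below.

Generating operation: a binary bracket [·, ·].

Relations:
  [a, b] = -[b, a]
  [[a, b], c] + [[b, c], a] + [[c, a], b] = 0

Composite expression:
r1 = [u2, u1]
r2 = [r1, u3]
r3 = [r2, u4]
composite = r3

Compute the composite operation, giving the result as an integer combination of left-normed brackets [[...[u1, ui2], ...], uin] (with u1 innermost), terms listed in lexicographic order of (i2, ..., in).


Left-normed coefficients sit on the u1-initial expansion words.
Composite bracket: [[[u2, u1], u3], u4]
The bracket unfolds into 8 signed words via [a, b] = ab - ba (2^3 = 8).
Only words starting with u1 matter:
  u1u2u3u4 (sign -1) contributes -[[[u1, u2], u3], u4]

-[[[u1, u2], u3], u4]


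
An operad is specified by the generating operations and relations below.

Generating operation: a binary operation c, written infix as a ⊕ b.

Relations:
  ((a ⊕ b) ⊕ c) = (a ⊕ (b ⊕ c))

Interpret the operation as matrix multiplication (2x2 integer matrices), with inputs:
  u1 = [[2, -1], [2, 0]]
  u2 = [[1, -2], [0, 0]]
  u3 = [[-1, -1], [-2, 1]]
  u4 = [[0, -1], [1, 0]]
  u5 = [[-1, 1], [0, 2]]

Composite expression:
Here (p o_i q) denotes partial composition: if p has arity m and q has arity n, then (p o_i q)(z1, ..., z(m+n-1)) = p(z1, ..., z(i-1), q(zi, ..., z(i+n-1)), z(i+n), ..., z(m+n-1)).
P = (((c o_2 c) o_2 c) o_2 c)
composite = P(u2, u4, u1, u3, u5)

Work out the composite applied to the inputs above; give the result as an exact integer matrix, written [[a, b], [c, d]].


[[-2, 18], [0, 0]]


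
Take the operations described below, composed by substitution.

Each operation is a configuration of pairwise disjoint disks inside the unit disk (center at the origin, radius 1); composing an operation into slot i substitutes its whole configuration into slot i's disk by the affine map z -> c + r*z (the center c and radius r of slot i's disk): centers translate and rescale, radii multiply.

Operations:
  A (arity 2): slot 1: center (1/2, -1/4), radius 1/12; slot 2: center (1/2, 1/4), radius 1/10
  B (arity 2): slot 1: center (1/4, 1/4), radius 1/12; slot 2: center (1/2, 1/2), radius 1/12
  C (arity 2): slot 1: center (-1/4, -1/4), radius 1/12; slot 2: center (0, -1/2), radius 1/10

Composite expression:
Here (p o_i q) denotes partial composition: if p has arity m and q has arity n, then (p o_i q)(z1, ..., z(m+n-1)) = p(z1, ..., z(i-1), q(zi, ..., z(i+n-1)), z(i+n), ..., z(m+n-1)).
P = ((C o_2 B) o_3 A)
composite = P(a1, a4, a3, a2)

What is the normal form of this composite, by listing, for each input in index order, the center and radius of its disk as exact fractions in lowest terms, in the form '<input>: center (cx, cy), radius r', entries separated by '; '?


a1: center (-1/4, -1/4), radius 1/12; a2: center (13/240, -43/96), radius 1/1200; a3: center (13/240, -217/480), radius 1/1440; a4: center (1/40, -19/40), radius 1/120

Each a-disk chains the slot maps above it in C; radii multiply.
input a1: composing its 1 substitution step yields center (-1/4, -1/4), radius 1/12
input a4: composing its 2 substitution steps yields center (1/40, -19/40), radius 1/120
input a3: composing its 3 substitution steps yields center (13/240, -217/480), radius 1/1440
input a2: composing its 3 substitution steps yields center (13/240, -43/96), radius 1/1200


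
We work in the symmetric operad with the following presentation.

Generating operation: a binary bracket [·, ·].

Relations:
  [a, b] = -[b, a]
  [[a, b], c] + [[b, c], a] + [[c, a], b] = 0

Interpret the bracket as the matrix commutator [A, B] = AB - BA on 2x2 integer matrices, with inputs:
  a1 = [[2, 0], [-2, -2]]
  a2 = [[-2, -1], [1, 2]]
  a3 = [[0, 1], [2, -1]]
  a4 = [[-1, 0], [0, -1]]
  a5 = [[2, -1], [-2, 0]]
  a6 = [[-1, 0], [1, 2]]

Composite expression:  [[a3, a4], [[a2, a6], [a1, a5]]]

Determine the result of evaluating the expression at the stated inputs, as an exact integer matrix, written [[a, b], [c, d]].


[[0, 0], [0, 0]]

[a3, a4] = [[0, 0], [0, 0]]
[a2, a6] = [[-1, -3], [1, 1]]
[a1, a5] = [[-2, -4], [4, 2]]
[[a2, a6], [a1, a5]] = [[-8, -4], [4, 8]]
[[a3, a4], [[a2, a6], [a1, a5]]] = [[0, 0], [0, 0]]


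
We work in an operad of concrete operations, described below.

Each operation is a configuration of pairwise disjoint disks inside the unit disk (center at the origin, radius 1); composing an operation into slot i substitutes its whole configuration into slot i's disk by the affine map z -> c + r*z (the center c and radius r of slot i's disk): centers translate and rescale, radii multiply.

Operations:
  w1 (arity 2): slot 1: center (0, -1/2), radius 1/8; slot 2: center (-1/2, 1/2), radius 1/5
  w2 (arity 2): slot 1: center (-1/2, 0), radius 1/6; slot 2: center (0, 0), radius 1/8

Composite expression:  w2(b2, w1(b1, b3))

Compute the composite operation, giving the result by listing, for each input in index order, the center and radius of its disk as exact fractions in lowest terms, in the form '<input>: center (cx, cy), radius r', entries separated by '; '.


Below w2, radii multiply path by path; the b-disk centers shift.
for b2, the 1-step affine chain lands on center (-1/2, 0), radius 1/6
for b1, the 2-step affine chain lands on center (0, -1/16), radius 1/64
for b3, the 2-step affine chain lands on center (-1/16, 1/16), radius 1/40

b1: center (0, -1/16), radius 1/64; b2: center (-1/2, 0), radius 1/6; b3: center (-1/16, 1/16), radius 1/40


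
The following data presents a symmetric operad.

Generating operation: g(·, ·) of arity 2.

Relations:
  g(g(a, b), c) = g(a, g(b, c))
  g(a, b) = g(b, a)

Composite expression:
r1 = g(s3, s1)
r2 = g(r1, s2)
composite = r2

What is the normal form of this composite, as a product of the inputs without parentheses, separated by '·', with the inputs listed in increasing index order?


With g associative and commutative, the s-input set is all that matters.
g(s3, s1) linearizes to s3 · s1
g(g(s3, s1), s2) linearizes to s3 · s1 · s2
rearranged into index order: s1 · s2 · s3

s1 · s2 · s3


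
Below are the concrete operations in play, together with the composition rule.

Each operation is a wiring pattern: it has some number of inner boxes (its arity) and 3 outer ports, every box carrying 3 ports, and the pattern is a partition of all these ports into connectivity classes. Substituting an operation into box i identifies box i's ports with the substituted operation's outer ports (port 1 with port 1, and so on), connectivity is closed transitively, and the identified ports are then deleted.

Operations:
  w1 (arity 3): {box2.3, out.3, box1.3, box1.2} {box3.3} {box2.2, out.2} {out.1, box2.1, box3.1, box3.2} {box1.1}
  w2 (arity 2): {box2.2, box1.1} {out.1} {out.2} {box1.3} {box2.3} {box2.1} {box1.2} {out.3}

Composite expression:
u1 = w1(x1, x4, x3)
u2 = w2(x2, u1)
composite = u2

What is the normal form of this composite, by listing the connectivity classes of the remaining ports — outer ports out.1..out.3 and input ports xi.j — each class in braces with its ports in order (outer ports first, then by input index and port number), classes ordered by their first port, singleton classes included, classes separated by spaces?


{out.1} {out.2} {out.3} {x1.1} {x1.2, x1.3, x4.3} {x2.1, x4.2} {x2.2} {x2.3} {x3.1, x3.2, x4.1} {x3.3}

After gluing at w2, chains via deleted ports link the x-ports.
composing w1 on (x1, x4, x3), with out.j its own outer ports: {out.1, x3.1, x3.2, x4.1} {out.2, x4.2} {out.3, x1.2, x1.3, x4.3} {x1.1} {x3.3}
composing w2 on (x2, x1, x4, x3), with out.j its own outer ports: {out.1} {out.2} {out.3} {x1.1} {x1.2, x1.3, x4.3} {x2.1, x4.2} {x2.2} {x2.3} {x3.1, x3.2, x4.1} {x3.3}
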